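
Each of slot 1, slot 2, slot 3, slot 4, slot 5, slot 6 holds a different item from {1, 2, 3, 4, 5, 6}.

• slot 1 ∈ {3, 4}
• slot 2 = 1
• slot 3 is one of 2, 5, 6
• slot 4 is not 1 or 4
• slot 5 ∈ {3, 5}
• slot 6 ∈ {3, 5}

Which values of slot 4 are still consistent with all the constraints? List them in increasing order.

slot 2 must be 1 (only option left).
The 5 still-open variables draw from only 5 values {2, 3, 4, 5, 6}, so each is used; only slot 1 can be 4, hence slot 1 = 4.
The 2 variables slot 5 and slot 6 are confined to {3, 5}, which locks those values in; drop them from slot 3, slot 4.
No further eliminations apply; slot 4 can still be any of 2, 6.

2, 6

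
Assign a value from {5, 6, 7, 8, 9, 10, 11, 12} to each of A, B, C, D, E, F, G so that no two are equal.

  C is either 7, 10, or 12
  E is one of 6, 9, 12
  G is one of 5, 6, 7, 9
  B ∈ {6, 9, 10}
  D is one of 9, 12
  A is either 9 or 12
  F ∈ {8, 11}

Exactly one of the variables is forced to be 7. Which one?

C

A and D between them cover only {9, 12} — a naked pair. Remove those values from B, C, E, G.
E has just one choice, so E = 6. Eliminate 6 elsewhere: B, G.
That leaves B = 10. Eliminate 10 elsewhere: C.
So 7 goes to C.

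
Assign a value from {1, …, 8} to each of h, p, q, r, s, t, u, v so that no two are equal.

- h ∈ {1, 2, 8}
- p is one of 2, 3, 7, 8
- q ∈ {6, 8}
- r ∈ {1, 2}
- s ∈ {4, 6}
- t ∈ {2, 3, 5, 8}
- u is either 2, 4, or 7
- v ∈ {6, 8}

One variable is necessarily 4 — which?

s

Among the 8 variables, 5 fits only t (and all 8 values in {1, 2, 3, 4, 5, 6, 7, 8} must be used), so t = 5.
The 7 still-open variables draw from only 7 values {1, 2, 3, 4, 6, 7, 8}, so each is used; only p can be 3, hence p = 3.
The 6 still-open variables draw from only 6 values {1, 2, 4, 6, 7, 8}, so each is used; only u can be 7, hence u = 7.
Among the 5 still-open variables, 4 fits only s (and all 5 values in {1, 2, 4, 6, 8} must be used), so s = 4.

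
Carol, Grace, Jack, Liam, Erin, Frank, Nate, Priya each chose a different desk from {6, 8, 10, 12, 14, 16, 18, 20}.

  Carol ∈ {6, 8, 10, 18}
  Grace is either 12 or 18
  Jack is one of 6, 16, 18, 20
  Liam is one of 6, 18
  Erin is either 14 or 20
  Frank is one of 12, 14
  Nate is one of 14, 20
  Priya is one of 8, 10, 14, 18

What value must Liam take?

6

Among the 8 variables, 16 fits only Jack (and all 8 values in {6, 8, 10, 12, 14, 16, 18, 20} must be used), so Jack = 16.
Erin and Nate between them cover only {14, 20} — a naked pair. Remove those values from Frank, Priya.
Frank has just one choice, so Frank = 12. Remove 12 from Grace.
Grace must be 18 (only option left). Eliminate 18 elsewhere: Carol, Liam, Priya.
So Liam = 6.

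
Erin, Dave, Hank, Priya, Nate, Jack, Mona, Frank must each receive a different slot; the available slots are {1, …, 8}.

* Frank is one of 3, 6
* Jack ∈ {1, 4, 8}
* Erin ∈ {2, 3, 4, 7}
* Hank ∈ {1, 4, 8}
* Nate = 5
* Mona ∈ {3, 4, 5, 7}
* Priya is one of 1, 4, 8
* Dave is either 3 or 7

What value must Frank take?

6

Nate must be 5 (only option left). Strike 5 from Mona.
The 7 still-open variables draw from only 7 values {1, 2, 3, 4, 6, 7, 8}, so each is used; only Erin can be 2, hence Erin = 2.
Among the 6 still-open variables, 6 fits only Frank (and all 6 values in {1, 3, 4, 6, 7, 8} must be used), so Frank = 6.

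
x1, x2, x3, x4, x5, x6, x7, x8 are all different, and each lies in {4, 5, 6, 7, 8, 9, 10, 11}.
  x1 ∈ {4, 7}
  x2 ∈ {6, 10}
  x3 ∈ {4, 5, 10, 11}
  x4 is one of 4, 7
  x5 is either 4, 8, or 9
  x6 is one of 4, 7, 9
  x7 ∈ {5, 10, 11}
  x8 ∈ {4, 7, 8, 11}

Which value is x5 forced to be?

Among the 8 variables, 6 fits only x2 (and all 8 values in {4, 5, 6, 7, 8, 9, 10, 11} must be used), so x2 = 6.
x1 and x4 share exactly the 2 values {4, 7}; by pigeonhole those values go to them, so strike 4, 7 from x3, x5, x6, x8.
x6's domain is down to {9}, so x6 = 9. Remove 9 from x5.
So x5 = 8.

8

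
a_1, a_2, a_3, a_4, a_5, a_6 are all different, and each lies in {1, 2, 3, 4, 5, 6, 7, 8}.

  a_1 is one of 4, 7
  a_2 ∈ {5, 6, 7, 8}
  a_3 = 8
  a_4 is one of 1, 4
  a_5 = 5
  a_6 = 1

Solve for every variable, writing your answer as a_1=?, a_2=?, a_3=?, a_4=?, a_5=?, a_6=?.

a_3's domain is down to {8}, so a_3 = 8. Remove 8 from a_2.
a_5's domain is down to {5}, so a_5 = 5. So a_2 can't be 5.
That leaves a_6 = 1. Strike 1 from a_4.
a_4 has just one choice, so a_4 = 4. Eliminate 4 elsewhere: a_1.
a_1 has just one choice, so a_1 = 7. Strike 7 from a_2.
a_2 has just one choice, so a_2 = 6.

a_1=7, a_2=6, a_3=8, a_4=4, a_5=5, a_6=1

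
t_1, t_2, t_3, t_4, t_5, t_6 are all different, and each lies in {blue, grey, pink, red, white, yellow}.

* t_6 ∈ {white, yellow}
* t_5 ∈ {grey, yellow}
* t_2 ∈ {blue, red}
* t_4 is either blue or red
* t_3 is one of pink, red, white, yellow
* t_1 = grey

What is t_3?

pink

t_1's domain is down to {grey}, so t_1 = grey. Remove grey from t_5.
t_5's domain is down to {yellow}, so t_5 = yellow. Strike yellow from t_3, t_6.
That leaves t_6 = white. So t_3 can't be white.
The 3 still-open variables draw from only 3 values {blue, pink, red}, so each is used; only t_3 can be pink, hence t_3 = pink.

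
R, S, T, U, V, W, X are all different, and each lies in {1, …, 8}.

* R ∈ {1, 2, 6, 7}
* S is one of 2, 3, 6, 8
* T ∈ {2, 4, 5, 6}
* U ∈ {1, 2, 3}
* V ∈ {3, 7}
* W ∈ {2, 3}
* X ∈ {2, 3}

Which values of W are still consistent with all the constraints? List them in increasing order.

2, 3

W and X share exactly the 2 values {2, 3}; by pigeonhole those values go to them, so strike 2, 3 from R, S, T, U, V.
U has just one choice, so U = 1. Eliminate 1 elsewhere: R.
V has just one choice, so V = 7. Strike 7 from R.
R's domain is down to {6}, so R = 6. So S, T can't be 6.
S must be 8 (only option left).
No further eliminations apply; W can still be any of 2, 3.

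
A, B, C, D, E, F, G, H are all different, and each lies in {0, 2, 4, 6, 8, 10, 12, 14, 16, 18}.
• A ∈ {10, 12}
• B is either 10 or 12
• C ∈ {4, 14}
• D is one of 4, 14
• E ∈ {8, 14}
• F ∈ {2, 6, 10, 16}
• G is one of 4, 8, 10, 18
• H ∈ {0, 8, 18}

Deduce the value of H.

0

The 2 variables A and B are confined to {10, 12}, which locks those values in; drop them from F, G.
The 2 variables C and D are confined to {4, 14}, which locks those values in; drop them from E, G.
E has just one choice, so E = 8. Remove 8 from G, H.
That leaves G = 18. Eliminate 18 elsewhere: H.
So H = 0.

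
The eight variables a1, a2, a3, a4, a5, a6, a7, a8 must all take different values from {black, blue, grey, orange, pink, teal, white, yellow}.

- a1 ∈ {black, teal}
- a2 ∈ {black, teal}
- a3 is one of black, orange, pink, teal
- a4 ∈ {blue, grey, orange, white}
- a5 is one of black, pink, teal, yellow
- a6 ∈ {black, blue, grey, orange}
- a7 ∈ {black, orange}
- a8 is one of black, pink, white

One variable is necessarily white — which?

Among the 8 variables, yellow fits only a5 (and all 8 values in {black, blue, grey, orange, pink, teal, white, yellow} must be used), so a5 = yellow.
The 2 variables a1 and a2 are confined to {black, teal}, which locks those values in; drop them from a3, a6, a7, a8.
a7's domain is down to {orange}, so a7 = orange. Strike orange from a3, a4, a6.
a3's domain is down to {pink}, so a3 = pink. Remove pink from a8.
So white goes to a8.

a8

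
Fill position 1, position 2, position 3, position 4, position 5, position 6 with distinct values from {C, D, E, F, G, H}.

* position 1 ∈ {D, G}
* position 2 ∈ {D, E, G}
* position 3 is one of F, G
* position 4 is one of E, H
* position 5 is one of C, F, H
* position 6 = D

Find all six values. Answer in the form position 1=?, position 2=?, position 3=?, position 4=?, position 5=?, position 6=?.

position 1=G, position 2=E, position 3=F, position 4=H, position 5=C, position 6=D

position 6 must be D (only option left). Remove D from position 1, position 2.
position 1's domain is down to {G}, so position 1 = G. Strike G from position 2, position 3.
That leaves position 2 = E. Strike E from position 4.
position 3 must be F (only option left). Eliminate F elsewhere: position 5.
That leaves position 4 = H. Strike H from position 5.
position 5 must be C (only option left).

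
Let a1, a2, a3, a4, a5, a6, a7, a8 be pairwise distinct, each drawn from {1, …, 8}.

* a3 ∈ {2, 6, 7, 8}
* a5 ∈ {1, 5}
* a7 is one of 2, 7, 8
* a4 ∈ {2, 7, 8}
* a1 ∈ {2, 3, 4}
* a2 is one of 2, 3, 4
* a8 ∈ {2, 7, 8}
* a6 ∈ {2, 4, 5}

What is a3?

The 8 variables draw from only 8 values {1, 2, 3, 4, 5, 6, 7, 8}, so each is used; only a5 can be 1, hence a5 = 1.
The 7 still-open variables draw from only 7 values {2, 3, 4, 5, 6, 7, 8}, so each is used; only a6 can be 5, hence a6 = 5.
The 6 still-open variables draw from only 6 values {2, 3, 4, 6, 7, 8}, so each is used; only a3 can be 6, hence a3 = 6.

6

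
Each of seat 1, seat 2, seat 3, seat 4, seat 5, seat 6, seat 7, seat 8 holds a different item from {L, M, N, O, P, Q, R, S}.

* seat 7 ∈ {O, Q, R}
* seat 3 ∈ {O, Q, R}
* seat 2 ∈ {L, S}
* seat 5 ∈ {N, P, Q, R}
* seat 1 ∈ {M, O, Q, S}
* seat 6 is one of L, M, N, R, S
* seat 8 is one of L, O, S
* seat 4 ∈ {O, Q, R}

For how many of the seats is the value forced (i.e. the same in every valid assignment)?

Among the 8 variables, P fits only seat 5 (and all 8 values in {L, M, N, O, P, Q, R, S} must be used), so seat 5 = P.
Among the 7 still-open variables, N fits only seat 6 (and all 7 values in {L, M, N, O, Q, R, S} must be used), so seat 6 = N.
Among the 6 still-open variables, M fits only seat 1 (and all 6 values in {L, M, O, Q, R, S} must be used), so seat 1 = M.
seat 3, seat 4, seat 7 share exactly the 3 values {O, Q, R}; by pigeonhole those values go to them, so strike O, Q, R from seat 8.
Determined: seat 1=M, seat 5=P, seat 6=N. The other seats each still have more than one consistent value. That makes 3.

3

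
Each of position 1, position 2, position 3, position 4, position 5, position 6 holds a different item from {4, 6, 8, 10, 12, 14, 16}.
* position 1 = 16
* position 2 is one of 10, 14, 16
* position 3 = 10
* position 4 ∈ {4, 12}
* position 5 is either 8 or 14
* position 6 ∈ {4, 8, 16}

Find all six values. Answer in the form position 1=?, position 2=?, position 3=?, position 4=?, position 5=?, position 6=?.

position 1 has just one choice, so position 1 = 16. Eliminate 16 elsewhere: position 2, position 6.
position 3 has just one choice, so position 3 = 10. Strike 10 from position 2.
That leaves position 2 = 14. Eliminate 14 elsewhere: position 5.
position 5 has just one choice, so position 5 = 8. Eliminate 8 elsewhere: position 6.
position 6 has just one choice, so position 6 = 4. Eliminate 4 elsewhere: position 4.
That leaves position 4 = 12.

position 1=16, position 2=14, position 3=10, position 4=12, position 5=8, position 6=4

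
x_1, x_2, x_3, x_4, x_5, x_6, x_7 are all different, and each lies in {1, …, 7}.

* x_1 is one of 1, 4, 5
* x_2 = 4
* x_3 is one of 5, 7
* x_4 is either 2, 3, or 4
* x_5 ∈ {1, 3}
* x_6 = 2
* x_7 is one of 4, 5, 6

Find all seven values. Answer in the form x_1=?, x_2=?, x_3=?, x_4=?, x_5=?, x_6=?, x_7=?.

x_1=5, x_2=4, x_3=7, x_4=3, x_5=1, x_6=2, x_7=6

x_2's domain is down to {4}, so x_2 = 4. So x_1, x_4, x_7 can't be 4.
x_6's domain is down to {2}, so x_6 = 2. Strike 2 from x_4.
x_4 must be 3 (only option left). Eliminate 3 elsewhere: x_5.
x_5's domain is down to {1}, so x_5 = 1. Remove 1 from x_1.
x_1 has just one choice, so x_1 = 5. Strike 5 from x_3, x_7.
That leaves x_3 = 7.
That leaves x_7 = 6.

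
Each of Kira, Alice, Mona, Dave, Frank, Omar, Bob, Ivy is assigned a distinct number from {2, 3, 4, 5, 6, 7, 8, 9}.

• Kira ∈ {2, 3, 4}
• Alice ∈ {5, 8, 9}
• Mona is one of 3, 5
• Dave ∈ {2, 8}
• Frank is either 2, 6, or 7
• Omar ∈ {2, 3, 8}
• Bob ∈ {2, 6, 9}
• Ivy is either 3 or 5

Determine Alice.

9

Among the 8 variables, 4 fits only Kira (and all 8 values in {2, 3, 4, 5, 6, 7, 8, 9} must be used), so Kira = 4.
The 7 still-open variables draw from only 7 values {2, 3, 5, 6, 7, 8, 9}, so each is used; only Frank can be 7, hence Frank = 7.
Among the 6 still-open variables, 6 fits only Bob (and all 6 values in {2, 3, 5, 6, 8, 9} must be used), so Bob = 6.
The 5 still-open variables draw from only 5 values {2, 3, 5, 8, 9}, so each is used; only Alice can be 9, hence Alice = 9.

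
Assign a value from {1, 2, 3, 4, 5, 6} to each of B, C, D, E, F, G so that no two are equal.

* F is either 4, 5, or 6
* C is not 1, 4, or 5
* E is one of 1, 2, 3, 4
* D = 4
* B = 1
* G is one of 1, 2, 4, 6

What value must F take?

5

B's domain is down to {1}, so B = 1. Strike 1 from E, G.
That leaves D = 4. So E, F, G can't be 4.
The 4 still-open variables together cover exactly {2, 3, 5, 6} — 4 values for 4 variables — and 5 appears only in F's list, so F = 5.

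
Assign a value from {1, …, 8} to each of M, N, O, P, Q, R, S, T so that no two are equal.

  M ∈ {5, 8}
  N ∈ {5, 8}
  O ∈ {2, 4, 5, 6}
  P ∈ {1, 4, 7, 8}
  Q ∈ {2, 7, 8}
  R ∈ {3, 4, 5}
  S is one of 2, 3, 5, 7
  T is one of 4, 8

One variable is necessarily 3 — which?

The 8 variables together cover exactly {1, 2, 3, 4, 5, 6, 7, 8} — 8 values for 8 variables — and 1 appears only in P's list, so P = 1.
Among the 7 still-open variables, 6 fits only O (and all 7 values in {2, 3, 4, 5, 6, 7, 8} must be used), so O = 6.
M and N share exactly the 2 values {5, 8}; by pigeonhole those values go to them, so strike 5, 8 from Q, R, S, T.
T's domain is down to {4}, so T = 4. So R can't be 4.
So 3 goes to R.

R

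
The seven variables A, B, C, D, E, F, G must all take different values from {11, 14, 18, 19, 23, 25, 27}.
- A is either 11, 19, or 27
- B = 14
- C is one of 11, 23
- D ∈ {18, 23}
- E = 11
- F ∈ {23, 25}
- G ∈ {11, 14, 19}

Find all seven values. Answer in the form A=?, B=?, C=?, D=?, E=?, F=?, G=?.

A=27, B=14, C=23, D=18, E=11, F=25, G=19

B has just one choice, so B = 14. So G can't be 14.
That leaves E = 11. So A, C, G can't be 11.
G must be 19 (only option left). Strike 19 from A.
A must be 27 (only option left).
C has just one choice, so C = 23. Remove 23 from D, F.
D's domain is down to {18}, so D = 18.
F has just one choice, so F = 25.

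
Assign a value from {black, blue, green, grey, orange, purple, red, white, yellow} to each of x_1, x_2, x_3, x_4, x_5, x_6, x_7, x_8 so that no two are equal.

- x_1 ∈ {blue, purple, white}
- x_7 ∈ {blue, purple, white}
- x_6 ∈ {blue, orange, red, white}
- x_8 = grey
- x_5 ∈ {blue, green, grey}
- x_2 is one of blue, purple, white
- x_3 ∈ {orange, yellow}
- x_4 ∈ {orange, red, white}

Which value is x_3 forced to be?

x_8 must be grey (only option left). Eliminate grey elsewhere: x_5.
The 7 still-open variables draw from only 7 values {blue, green, orange, purple, red, white, yellow}, so each is used; only x_5 can be green, hence x_5 = green.
The 6 still-open variables together cover exactly {blue, orange, purple, red, white, yellow} — 6 values for 6 variables — and yellow appears only in x_3's list, so x_3 = yellow.

yellow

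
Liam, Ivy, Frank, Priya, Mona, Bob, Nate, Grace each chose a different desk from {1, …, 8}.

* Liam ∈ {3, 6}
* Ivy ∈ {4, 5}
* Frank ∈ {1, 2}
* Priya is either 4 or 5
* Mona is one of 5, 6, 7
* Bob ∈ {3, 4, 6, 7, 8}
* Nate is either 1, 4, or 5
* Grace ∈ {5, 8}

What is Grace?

Among the 8 variables, 2 fits only Frank (and all 8 values in {1, 2, 3, 4, 5, 6, 7, 8} must be used), so Frank = 2.
The 7 still-open variables draw from only 7 values {1, 3, 4, 5, 6, 7, 8}, so each is used; only Nate can be 1, hence Nate = 1.
Ivy and Priya share exactly the 2 values {4, 5}; by pigeonhole those values go to them, so strike 4, 5 from Mona, Bob, Grace.
So Grace = 8.

8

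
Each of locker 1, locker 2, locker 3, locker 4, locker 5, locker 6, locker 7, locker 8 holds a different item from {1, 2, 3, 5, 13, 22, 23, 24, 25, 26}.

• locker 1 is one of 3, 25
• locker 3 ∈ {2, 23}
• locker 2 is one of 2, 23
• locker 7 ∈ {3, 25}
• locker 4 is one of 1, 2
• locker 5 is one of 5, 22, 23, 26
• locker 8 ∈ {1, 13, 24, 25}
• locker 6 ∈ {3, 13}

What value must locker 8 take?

The 2 variables locker 1 and locker 7 are confined to {3, 25}, which locks those values in; drop them from locker 6, locker 8.
That leaves locker 6 = 13. So locker 8 can't be 13.
locker 2 and locker 3 share exactly the 2 values {2, 23}; by pigeonhole those values go to them, so strike 2, 23 from locker 4, locker 5.
locker 4 must be 1 (only option left). Eliminate 1 elsewhere: locker 8.
So locker 8 = 24.

24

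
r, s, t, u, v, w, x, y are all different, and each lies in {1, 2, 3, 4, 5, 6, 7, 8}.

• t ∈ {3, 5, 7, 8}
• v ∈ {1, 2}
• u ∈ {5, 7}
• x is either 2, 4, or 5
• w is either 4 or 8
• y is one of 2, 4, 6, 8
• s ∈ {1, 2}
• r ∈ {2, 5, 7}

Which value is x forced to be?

The 8 variables draw from only 8 values {1, 2, 3, 4, 5, 6, 7, 8}, so each is used; only t can be 3, hence t = 3.
The 7 still-open variables draw from only 7 values {1, 2, 4, 5, 6, 7, 8}, so each is used; only y can be 6, hence y = 6.
Among the 6 still-open variables, 8 fits only w (and all 6 values in {1, 2, 4, 5, 7, 8} must be used), so w = 8.
The 5 still-open variables draw from only 5 values {1, 2, 4, 5, 7}, so each is used; only x can be 4, hence x = 4.

4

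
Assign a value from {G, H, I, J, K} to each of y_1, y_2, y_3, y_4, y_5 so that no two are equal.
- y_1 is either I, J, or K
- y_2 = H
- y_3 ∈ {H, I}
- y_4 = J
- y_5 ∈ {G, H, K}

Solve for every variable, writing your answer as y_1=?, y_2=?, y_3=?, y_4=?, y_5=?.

y_2 has just one choice, so y_2 = H. So y_3, y_5 can't be H.
y_3 has just one choice, so y_3 = I. Remove I from y_1.
y_4's domain is down to {J}, so y_4 = J. Strike J from y_1.
y_1 has just one choice, so y_1 = K. So y_5 can't be K.
y_5's domain is down to {G}, so y_5 = G.

y_1=K, y_2=H, y_3=I, y_4=J, y_5=G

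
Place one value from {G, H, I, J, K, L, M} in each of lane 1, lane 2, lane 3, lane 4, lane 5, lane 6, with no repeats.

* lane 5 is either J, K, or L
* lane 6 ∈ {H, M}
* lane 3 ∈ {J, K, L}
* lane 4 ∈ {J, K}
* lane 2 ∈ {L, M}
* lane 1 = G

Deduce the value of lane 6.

lane 1 has just one choice, so lane 1 = G.
The 5 still-open variables draw from only 5 values {H, J, K, L, M}, so each is used; only lane 6 can be H, hence lane 6 = H.

H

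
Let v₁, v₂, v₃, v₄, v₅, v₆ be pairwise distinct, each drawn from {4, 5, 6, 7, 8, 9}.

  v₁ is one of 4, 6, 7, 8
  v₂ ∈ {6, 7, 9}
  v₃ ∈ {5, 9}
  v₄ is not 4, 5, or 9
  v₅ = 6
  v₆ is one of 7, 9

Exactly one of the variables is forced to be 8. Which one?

v₅ has just one choice, so v₅ = 6. Remove 6 from v₁, v₂, v₄.
Among the 5 still-open variables, 4 fits only v₁ (and all 5 values in {4, 5, 7, 8, 9} must be used), so v₁ = 4.
The 4 still-open variables together cover exactly {5, 7, 8, 9} — 4 values for 4 variables — and 5 appears only in v₃'s list, so v₃ = 5.
The 3 still-open variables draw from only 3 values {7, 8, 9}, so each is used; only v₄ can be 8, hence v₄ = 8.

v₄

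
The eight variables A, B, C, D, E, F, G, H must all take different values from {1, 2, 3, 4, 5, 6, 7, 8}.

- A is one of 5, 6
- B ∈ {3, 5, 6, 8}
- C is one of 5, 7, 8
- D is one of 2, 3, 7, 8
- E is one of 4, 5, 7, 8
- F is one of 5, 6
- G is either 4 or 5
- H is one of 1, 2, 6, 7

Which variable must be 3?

The 8 variables together cover exactly {1, 2, 3, 4, 5, 6, 7, 8} — 8 values for 8 variables — and 1 appears only in H's list, so H = 1.
Among the 7 still-open variables, 2 fits only D (and all 7 values in {2, 3, 4, 5, 6, 7, 8} must be used), so D = 2.
The 6 still-open variables together cover exactly {3, 4, 5, 6, 7, 8} — 6 values for 6 variables — and 3 appears only in B's list, so B = 3.

B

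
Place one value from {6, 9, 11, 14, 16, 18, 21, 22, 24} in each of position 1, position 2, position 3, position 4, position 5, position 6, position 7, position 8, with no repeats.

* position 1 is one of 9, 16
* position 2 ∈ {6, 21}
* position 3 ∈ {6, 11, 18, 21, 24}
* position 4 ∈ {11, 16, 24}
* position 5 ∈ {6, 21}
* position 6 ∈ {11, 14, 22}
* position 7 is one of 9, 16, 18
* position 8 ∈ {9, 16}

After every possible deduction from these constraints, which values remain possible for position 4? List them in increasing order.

11, 24

position 1 and position 8 between them cover only {9, 16} — a naked pair. Remove those values from position 4, position 7.
position 7 has just one choice, so position 7 = 18. Remove 18 from position 3.
position 2 and position 5 share exactly the 2 values {6, 21}; by pigeonhole those values go to them, so strike 6, 21 from position 3.
position 3 and position 4 share exactly the 2 values {11, 24}; by pigeonhole those values go to them, so strike 11, 24 from position 6.
No further eliminations apply; position 4 can still be any of 11, 24.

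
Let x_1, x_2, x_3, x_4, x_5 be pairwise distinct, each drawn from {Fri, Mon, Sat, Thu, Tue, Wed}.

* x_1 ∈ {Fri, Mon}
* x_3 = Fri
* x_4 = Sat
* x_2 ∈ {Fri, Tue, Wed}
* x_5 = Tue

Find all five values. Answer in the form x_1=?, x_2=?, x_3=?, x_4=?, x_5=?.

x_1=Mon, x_2=Wed, x_3=Fri, x_4=Sat, x_5=Tue

x_3 has just one choice, so x_3 = Fri. Remove Fri from x_1, x_2.
x_4's domain is down to {Sat}, so x_4 = Sat.
x_5's domain is down to {Tue}, so x_5 = Tue. Remove Tue from x_2.
x_1 must be Mon (only option left).
x_2's domain is down to {Wed}, so x_2 = Wed.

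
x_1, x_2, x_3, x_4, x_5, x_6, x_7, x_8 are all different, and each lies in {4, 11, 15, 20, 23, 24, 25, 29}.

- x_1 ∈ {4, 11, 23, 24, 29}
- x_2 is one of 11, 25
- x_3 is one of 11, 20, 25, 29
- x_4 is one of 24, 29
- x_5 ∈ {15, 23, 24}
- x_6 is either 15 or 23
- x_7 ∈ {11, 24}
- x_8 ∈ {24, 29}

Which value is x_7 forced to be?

11

The 8 variables draw from only 8 values {4, 11, 15, 20, 23, 24, 25, 29}, so each is used; only x_1 can be 4, hence x_1 = 4.
The 7 still-open variables together cover exactly {11, 15, 20, 23, 24, 25, 29} — 7 values for 7 variables — and 20 appears only in x_3's list, so x_3 = 20.
Among the 6 still-open variables, 25 fits only x_2 (and all 6 values in {11, 15, 23, 24, 25, 29} must be used), so x_2 = 25.
The 5 still-open variables draw from only 5 values {11, 15, 23, 24, 29}, so each is used; only x_7 can be 11, hence x_7 = 11.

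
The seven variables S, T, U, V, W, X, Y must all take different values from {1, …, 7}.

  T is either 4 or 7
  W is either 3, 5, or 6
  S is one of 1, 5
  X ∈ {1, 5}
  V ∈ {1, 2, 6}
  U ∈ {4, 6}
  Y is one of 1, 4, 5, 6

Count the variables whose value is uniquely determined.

Among the 7 variables, 2 fits only V (and all 7 values in {1, 2, 3, 4, 5, 6, 7} must be used), so V = 2.
The 6 still-open variables draw from only 6 values {1, 3, 4, 5, 6, 7}, so each is used; only W can be 3, hence W = 3.
The 5 still-open variables together cover exactly {1, 4, 5, 6, 7} — 5 values for 5 variables — and 7 appears only in T's list, so T = 7.
S and X share exactly the 2 values {1, 5}; by pigeonhole those values go to them, so strike 1, 5 from Y.
Determined: T=7, V=2, W=3. The other variables each still have more than one consistent value. That makes 3.

3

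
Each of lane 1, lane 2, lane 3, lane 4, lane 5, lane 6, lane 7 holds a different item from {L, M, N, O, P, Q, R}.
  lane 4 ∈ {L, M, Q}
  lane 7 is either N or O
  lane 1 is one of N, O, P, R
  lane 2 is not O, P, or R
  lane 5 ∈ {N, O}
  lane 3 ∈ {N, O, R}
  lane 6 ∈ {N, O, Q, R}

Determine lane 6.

Q

The 7 variables draw from only 7 values {L, M, N, O, P, Q, R}, so each is used; only lane 1 can be P, hence lane 1 = P.
The 2 variables lane 5 and lane 7 are confined to {N, O}, which locks those values in; drop them from lane 2, lane 3, lane 6.
lane 3's domain is down to {R}, so lane 3 = R. So lane 6 can't be R.
So lane 6 = Q.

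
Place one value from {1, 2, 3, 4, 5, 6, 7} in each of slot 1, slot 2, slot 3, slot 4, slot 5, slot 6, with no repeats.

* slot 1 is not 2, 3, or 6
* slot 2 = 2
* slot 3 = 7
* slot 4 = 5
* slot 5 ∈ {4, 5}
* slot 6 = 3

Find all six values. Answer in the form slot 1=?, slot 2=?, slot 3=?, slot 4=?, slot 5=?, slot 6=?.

slot 2 has just one choice, so slot 2 = 2.
slot 3 has just one choice, so slot 3 = 7. Strike 7 from slot 1.
slot 4 has just one choice, so slot 4 = 5. Strike 5 from slot 1, slot 5.
slot 5 has just one choice, so slot 5 = 4. So slot 1 can't be 4.
slot 6's domain is down to {3}, so slot 6 = 3.
slot 1 must be 1 (only option left).

slot 1=1, slot 2=2, slot 3=7, slot 4=5, slot 5=4, slot 6=3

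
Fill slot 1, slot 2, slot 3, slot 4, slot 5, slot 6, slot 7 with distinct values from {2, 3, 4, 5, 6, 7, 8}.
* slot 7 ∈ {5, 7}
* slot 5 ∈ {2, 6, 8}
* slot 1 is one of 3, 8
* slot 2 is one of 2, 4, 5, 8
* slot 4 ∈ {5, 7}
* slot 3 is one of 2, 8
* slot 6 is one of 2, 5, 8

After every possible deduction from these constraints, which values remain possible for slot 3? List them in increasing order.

The 7 variables together cover exactly {2, 3, 4, 5, 6, 7, 8} — 7 values for 7 variables — and 3 appears only in slot 1's list, so slot 1 = 3.
The 6 still-open variables together cover exactly {2, 4, 5, 6, 7, 8} — 6 values for 6 variables — and 4 appears only in slot 2's list, so slot 2 = 4.
Among the 5 still-open variables, 6 fits only slot 5 (and all 5 values in {2, 5, 6, 7, 8} must be used), so slot 5 = 6.
slot 4 and slot 7 share exactly the 2 values {5, 7}; by pigeonhole those values go to them, so strike 5, 7 from slot 6.
No further eliminations apply; slot 3 can still be any of 2, 8.

2, 8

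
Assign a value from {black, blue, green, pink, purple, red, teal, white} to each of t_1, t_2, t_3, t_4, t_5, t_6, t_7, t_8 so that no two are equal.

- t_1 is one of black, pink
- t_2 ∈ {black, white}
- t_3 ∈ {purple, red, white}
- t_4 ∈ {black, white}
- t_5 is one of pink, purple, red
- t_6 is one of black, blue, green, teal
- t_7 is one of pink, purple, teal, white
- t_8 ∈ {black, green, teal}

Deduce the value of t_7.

The 8 variables together cover exactly {black, blue, green, pink, purple, red, teal, white} — 8 values for 8 variables — and blue appears only in t_6's list, so t_6 = blue.
The 7 still-open variables draw from only 7 values {black, green, pink, purple, red, teal, white}, so each is used; only t_8 can be green, hence t_8 = green.
The 6 still-open variables draw from only 6 values {black, pink, purple, red, teal, white}, so each is used; only t_7 can be teal, hence t_7 = teal.

teal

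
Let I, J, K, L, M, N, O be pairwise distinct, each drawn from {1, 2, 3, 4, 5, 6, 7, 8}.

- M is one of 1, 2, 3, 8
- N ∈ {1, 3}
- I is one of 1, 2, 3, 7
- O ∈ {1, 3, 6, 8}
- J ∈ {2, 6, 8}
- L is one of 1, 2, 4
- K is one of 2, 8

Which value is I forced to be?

The 7 variables together cover exactly {1, 2, 3, 4, 6, 7, 8} — 7 values for 7 variables — and 4 appears only in L's list, so L = 4.
The 6 still-open variables draw from only 6 values {1, 2, 3, 6, 7, 8}, so each is used; only I can be 7, hence I = 7.

7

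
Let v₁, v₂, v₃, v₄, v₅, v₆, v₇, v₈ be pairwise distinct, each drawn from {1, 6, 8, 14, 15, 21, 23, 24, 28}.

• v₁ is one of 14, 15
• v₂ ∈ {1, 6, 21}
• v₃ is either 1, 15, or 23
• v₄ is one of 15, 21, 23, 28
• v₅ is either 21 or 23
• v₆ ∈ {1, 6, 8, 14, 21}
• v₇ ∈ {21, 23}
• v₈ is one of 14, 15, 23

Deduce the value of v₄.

28

Among the 8 variables, 8 fits only v₆ (and all 8 values in {1, 6, 8, 14, 15, 21, 23, 28} must be used), so v₆ = 8.
Among the 7 still-open variables, 6 fits only v₂ (and all 7 values in {1, 6, 14, 15, 21, 23, 28} must be used), so v₂ = 6.
Among the 6 still-open variables, 1 fits only v₃ (and all 6 values in {1, 14, 15, 21, 23, 28} must be used), so v₃ = 1.
The 5 still-open variables draw from only 5 values {14, 15, 21, 23, 28}, so each is used; only v₄ can be 28, hence v₄ = 28.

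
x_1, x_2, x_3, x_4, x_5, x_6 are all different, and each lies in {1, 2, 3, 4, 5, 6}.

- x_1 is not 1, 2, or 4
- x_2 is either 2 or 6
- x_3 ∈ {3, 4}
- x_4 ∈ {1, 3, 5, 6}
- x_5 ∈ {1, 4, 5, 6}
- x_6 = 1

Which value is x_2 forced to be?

x_6's domain is down to {1}, so x_6 = 1. Remove 1 from x_4, x_5.
The 5 still-open variables draw from only 5 values {2, 3, 4, 5, 6}, so each is used; only x_2 can be 2, hence x_2 = 2.

2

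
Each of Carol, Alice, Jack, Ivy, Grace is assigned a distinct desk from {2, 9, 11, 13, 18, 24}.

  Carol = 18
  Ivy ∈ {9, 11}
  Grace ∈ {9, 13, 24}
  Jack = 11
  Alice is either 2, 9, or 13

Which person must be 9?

Ivy

Carol's domain is down to {18}, so Carol = 18.
That leaves Jack = 11. Remove 11 from Ivy.
So 9 goes to Ivy.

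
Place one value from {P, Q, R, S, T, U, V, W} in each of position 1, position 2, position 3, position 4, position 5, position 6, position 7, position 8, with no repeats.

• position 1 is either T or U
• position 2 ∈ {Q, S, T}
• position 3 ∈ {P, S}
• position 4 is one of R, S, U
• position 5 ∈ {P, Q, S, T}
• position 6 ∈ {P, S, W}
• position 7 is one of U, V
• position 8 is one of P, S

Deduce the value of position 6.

Among the 8 variables, R fits only position 4 (and all 8 values in {P, Q, R, S, T, U, V, W} must be used), so position 4 = R.
Among the 7 still-open variables, V fits only position 7 (and all 7 values in {P, Q, S, T, U, V, W} must be used), so position 7 = V.
The 6 still-open variables draw from only 6 values {P, Q, S, T, U, W}, so each is used; only position 1 can be U, hence position 1 = U.
The 5 still-open variables draw from only 5 values {P, Q, S, T, W}, so each is used; only position 6 can be W, hence position 6 = W.

W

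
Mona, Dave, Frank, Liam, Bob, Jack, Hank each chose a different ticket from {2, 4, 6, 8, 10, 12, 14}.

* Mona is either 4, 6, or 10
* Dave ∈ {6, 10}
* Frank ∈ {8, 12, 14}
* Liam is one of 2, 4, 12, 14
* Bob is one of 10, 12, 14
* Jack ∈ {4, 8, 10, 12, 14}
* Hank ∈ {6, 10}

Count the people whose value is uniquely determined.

The 7 variables together cover exactly {2, 4, 6, 8, 10, 12, 14} — 7 values for 7 variables — and 2 appears only in Liam's list, so Liam = 2.
Dave and Hank between them cover only {6, 10} — a naked pair. Remove those values from Mona, Bob, Jack.
Mona must be 4 (only option left). Remove 4 from Jack.
Determined: Mona=4, Liam=2. The other people each still have more than one consistent value. That makes 2.

2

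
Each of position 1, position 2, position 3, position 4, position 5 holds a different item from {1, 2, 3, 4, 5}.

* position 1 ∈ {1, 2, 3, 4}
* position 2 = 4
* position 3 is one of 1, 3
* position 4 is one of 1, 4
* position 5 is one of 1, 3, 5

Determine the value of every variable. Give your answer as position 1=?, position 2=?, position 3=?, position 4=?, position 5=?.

position 1=2, position 2=4, position 3=3, position 4=1, position 5=5

position 2 has just one choice, so position 2 = 4. Strike 4 from position 1, position 4.
position 4 has just one choice, so position 4 = 1. Remove 1 from position 1, position 3, position 5.
position 3 must be 3 (only option left). So position 1, position 5 can't be 3.
position 5 must be 5 (only option left).
position 1 must be 2 (only option left).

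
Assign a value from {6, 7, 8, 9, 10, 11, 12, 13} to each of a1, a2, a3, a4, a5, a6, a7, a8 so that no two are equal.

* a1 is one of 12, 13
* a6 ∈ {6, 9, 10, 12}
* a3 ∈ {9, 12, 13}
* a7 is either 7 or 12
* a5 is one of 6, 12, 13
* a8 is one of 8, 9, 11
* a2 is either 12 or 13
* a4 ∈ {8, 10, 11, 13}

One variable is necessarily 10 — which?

a6

The 8 variables together cover exactly {6, 7, 8, 9, 10, 11, 12, 13} — 8 values for 8 variables — and 7 appears only in a7's list, so a7 = 7.
The 2 variables a1 and a2 are confined to {12, 13}, which locks those values in; drop them from a3, a4, a5, a6.
a3's domain is down to {9}, so a3 = 9. Eliminate 9 elsewhere: a6, a8.
a5 must be 6 (only option left). Eliminate 6 elsewhere: a6.
So 10 goes to a6.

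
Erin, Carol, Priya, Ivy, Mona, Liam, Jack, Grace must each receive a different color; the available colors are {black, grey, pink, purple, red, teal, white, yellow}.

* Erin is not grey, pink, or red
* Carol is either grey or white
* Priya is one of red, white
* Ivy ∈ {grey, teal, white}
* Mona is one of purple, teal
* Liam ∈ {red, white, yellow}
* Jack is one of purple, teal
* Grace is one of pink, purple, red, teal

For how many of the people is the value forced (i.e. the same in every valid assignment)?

4

The 8 variables draw from only 8 values {black, grey, pink, purple, red, teal, white, yellow}, so each is used; only Erin can be black, hence Erin = black.
The 7 still-open variables draw from only 7 values {grey, pink, purple, red, teal, white, yellow}, so each is used; only Grace can be pink, hence Grace = pink.
The 6 still-open variables together cover exactly {grey, purple, red, teal, white, yellow} — 6 values for 6 variables — and yellow appears only in Liam's list, so Liam = yellow.
The 5 still-open variables draw from only 5 values {grey, purple, red, teal, white}, so each is used; only Priya can be red, hence Priya = red.
The 2 variables Mona and Jack are confined to {purple, teal}, which locks those values in; drop them from Ivy.
Determined: Erin=black, Priya=red, Liam=yellow, Grace=pink. The other people each still have more than one consistent value. That makes 4.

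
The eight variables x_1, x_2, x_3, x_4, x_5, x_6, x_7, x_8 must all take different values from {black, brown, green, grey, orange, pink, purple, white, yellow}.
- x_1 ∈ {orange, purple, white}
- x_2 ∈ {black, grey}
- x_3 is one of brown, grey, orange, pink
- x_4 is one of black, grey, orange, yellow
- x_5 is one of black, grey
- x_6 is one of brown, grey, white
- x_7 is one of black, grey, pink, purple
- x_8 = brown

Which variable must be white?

x_8's domain is down to {brown}, so x_8 = brown. Remove brown from x_3, x_6.
Among the 7 still-open variables, yellow fits only x_4 (and all 7 values in {black, grey, orange, pink, purple, white, yellow} must be used), so x_4 = yellow.
x_2 and x_5 between them cover only {black, grey} — a naked pair. Remove those values from x_3, x_6, x_7.
So white goes to x_6.

x_6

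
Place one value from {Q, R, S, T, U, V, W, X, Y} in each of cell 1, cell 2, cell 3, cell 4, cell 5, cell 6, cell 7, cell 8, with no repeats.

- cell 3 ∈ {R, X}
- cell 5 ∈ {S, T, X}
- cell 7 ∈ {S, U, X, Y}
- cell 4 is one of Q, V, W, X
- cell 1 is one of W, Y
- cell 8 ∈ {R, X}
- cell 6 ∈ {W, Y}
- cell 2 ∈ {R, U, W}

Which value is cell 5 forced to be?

T

The 2 variables cell 1 and cell 6 are confined to {W, Y}, which locks those values in; drop them from cell 2, cell 4, cell 7.
The 2 variables cell 3 and cell 8 are confined to {R, X}, which locks those values in; drop them from cell 2, cell 4, cell 5, cell 7.
cell 2 has just one choice, so cell 2 = U. Remove U from cell 7.
cell 7 must be S (only option left). So cell 5 can't be S.
So cell 5 = T.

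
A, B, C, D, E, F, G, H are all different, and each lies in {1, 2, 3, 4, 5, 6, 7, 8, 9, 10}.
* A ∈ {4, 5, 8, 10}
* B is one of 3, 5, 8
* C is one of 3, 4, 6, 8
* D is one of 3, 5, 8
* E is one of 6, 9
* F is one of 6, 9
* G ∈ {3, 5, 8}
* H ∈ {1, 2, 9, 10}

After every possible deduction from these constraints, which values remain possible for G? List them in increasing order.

3, 5, 8

The 2 variables E and F are confined to {6, 9}, which locks those values in; drop them from C, H.
The 3 variables B, D, G are confined to {3, 5, 8}, which locks those values in; drop them from A, C.
C has just one choice, so C = 4. Remove 4 from A.
A has just one choice, so A = 10. Remove 10 from H.
No further eliminations apply; G can still be any of 3, 5, 8.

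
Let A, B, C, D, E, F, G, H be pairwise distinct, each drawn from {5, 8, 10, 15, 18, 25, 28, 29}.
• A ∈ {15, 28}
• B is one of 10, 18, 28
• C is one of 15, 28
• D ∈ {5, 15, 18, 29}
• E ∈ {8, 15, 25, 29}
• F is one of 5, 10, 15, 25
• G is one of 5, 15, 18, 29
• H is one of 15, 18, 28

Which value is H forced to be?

18

Among the 8 variables, 8 fits only E (and all 8 values in {5, 8, 10, 15, 18, 25, 28, 29} must be used), so E = 8.
The 7 still-open variables together cover exactly {5, 10, 15, 18, 25, 28, 29} — 7 values for 7 variables — and 25 appears only in F's list, so F = 25.
Among the 6 still-open variables, 10 fits only B (and all 6 values in {5, 10, 15, 18, 28, 29} must be used), so B = 10.
The 2 variables A and C are confined to {15, 28}, which locks those values in; drop them from D, G, H.
So H = 18.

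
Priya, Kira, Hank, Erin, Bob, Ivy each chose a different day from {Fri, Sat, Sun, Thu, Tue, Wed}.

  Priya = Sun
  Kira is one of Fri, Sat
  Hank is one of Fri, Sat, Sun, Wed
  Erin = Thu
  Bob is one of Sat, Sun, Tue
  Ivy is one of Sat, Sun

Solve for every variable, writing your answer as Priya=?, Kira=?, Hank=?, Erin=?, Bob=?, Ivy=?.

Priya=Sun, Kira=Fri, Hank=Wed, Erin=Thu, Bob=Tue, Ivy=Sat

Priya's domain is down to {Sun}, so Priya = Sun. Eliminate Sun elsewhere: Hank, Bob, Ivy.
That leaves Erin = Thu.
Ivy has just one choice, so Ivy = Sat. Eliminate Sat elsewhere: Kira, Hank, Bob.
Kira's domain is down to {Fri}, so Kira = Fri. Remove Fri from Hank.
Hank's domain is down to {Wed}, so Hank = Wed.
Bob's domain is down to {Tue}, so Bob = Tue.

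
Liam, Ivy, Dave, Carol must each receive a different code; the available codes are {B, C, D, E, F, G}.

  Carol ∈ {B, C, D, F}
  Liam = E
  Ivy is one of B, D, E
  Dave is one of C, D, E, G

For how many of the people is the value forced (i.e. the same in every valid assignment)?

Liam's domain is down to {E}, so Liam = E. Eliminate E elsewhere: Ivy, Dave.
Determined: Liam=E. The other people each still have more than one consistent value. That makes 1.

1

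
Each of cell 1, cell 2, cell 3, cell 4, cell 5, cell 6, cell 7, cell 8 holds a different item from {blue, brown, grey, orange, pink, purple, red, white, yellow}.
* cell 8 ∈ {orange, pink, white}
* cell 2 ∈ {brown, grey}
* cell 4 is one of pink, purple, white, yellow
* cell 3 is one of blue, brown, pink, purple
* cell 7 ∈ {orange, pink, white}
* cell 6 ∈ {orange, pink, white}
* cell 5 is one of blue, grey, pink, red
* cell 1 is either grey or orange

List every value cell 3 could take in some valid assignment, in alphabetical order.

cell 6, cell 7, cell 8 between them cover only {orange, pink, white} — a naked triple. Remove those values from cell 1, cell 3, cell 4, cell 5.
That leaves cell 1 = grey. So cell 2, cell 5 can't be grey.
cell 2 must be brown (only option left). Strike brown from cell 3.
No further eliminations apply; cell 3 can still be any of blue, purple.

blue, purple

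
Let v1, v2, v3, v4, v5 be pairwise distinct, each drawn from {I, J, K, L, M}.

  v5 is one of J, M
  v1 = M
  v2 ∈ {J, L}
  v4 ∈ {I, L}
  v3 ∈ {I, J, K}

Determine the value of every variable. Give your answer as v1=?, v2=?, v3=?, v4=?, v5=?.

v1=M, v2=L, v3=K, v4=I, v5=J

v1 must be M (only option left). Strike M from v5.
v5 has just one choice, so v5 = J. Remove J from v2, v3.
v2 has just one choice, so v2 = L. Strike L from v4.
v4 must be I (only option left). So v3 can't be I.
v3 must be K (only option left).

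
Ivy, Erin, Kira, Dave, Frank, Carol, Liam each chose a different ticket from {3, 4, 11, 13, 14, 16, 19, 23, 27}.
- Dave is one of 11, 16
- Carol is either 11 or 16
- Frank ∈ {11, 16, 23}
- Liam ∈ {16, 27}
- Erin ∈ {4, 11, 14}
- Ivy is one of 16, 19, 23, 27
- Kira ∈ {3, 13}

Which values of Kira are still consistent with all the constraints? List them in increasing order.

Dave and Carol share exactly the 2 values {11, 16}; by pigeonhole those values go to them, so strike 11, 16 from Ivy, Erin, Frank, Liam.
That leaves Frank = 23. Eliminate 23 elsewhere: Ivy.
That leaves Liam = 27. So Ivy can't be 27.
Ivy must be 19 (only option left).
No further eliminations apply; Kira can still be any of 3, 13.

3, 13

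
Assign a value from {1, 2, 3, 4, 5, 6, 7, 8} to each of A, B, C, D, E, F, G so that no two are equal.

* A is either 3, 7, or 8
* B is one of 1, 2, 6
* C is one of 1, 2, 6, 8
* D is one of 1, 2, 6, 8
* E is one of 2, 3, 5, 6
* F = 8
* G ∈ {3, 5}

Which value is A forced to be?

F's domain is down to {8}, so F = 8. Strike 8 from A, C, D.
The 6 still-open variables together cover exactly {1, 2, 3, 5, 6, 7} — 6 values for 6 variables — and 7 appears only in A's list, so A = 7.

7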